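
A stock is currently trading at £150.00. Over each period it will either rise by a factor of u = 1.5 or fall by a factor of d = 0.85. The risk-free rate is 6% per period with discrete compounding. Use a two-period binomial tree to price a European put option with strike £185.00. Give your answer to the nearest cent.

£31.25

Risk-neutral probability p = (1 + 0.06 − 0.85)/(1.5 − 0.85) = 0.2100/0.6500 = 0.3231
Terminal stock prices: S_uu = 337.5, S_ud = 191.2, S_dd = 108.4
Terminal payoffs (K − S): max(-152.5, 0) = 0, max(-6.25, 0) = 0, max(76.63, 0) = 76.63
Node u (S = 225): V_u = 1/1.06·[0.3231·0.0000 + 0.6769·0.0000] = 0.0000
Node d (S = 127.5): V_d = 1/1.06·[0.3231·0.0000 + 0.6769·76.6250] = 48.9332
Node 0 (S = 150): V_0 = 1/1.06·[0.3231·0.0000 + 0.6769·48.9332] = 31.2491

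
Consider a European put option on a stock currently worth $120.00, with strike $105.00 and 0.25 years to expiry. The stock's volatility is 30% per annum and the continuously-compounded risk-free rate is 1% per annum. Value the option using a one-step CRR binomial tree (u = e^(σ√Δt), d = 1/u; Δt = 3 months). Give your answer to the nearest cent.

CRR parameters: u = e^(σ√Δt) = e^(0.3·√0.25) = 1.1618, d = 1/u = 0.8607
Per-period rate: rΔt = 0.01·0.25 = 0.0025, so R = e^0.0025 = 1.0025
Risk-neutral probability p = (e^0.0025 − 0.8607)/(1.1618 − 0.8607) = 0.1418/0.3011 = 0.4709
Terminal stock prices: S_u = 139.4, S_d = 103.3
Terminal payoffs (K − S): max(-34.42, 0) = 0, max(1.715, 0) = 1.715
Node 0 (S = 120): V_0 = e^(−0.0025)·[0.4709·0.0000 + 0.5291·1.7150] = 0.9052

$0.91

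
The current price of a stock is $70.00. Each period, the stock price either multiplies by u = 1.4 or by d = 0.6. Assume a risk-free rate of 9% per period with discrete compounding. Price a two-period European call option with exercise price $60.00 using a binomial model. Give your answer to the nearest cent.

$24.38

Risk-neutral probability p = (1 + 0.09 − 0.6)/(1.4 − 0.6) = 0.4900/0.8000 = 0.6125
Terminal stock prices: S_uu = 137.2, S_ud = 58.8, S_dd = 25.2
Terminal payoffs (S − K): max(77.2, 0) = 77.2, max(-1.2, 0) = 0, max(-34.8, 0) = 0
Node u (S = 98): V_u = 1/1.09·[0.6125·77.2000 + 0.3875·0.0000] = 43.3807
Node d (S = 42): V_d = 1/1.09·[0.6125·0.0000 + 0.3875·0.0000] = 0.0000
Node 0 (S = 70): V_0 = 1/1.09·[0.6125·43.3807 + 0.3875·0.0000] = 24.3768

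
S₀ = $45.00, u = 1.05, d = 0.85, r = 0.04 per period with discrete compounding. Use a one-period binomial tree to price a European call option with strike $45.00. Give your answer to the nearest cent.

Risk-neutral probability p = (1 + 0.04 − 0.85)/(1.05 − 0.85) = 0.1900/0.2000 = 0.9500
Terminal stock prices: S_u = 47.25, S_d = 38.25
Terminal payoffs (S − K): max(2.25, 0) = 2.25, max(-6.75, 0) = 0
Node 0 (S = 45): V_0 = 1/1.04·[0.9500·2.2500 + 0.0500·0.0000] = 2.0553

$2.06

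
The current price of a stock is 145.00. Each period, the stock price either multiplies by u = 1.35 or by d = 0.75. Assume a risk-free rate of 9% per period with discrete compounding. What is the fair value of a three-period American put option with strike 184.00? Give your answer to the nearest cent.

Risk-neutral probability p = (1 + 0.09 − 0.75)/(1.35 − 0.75) = 0.3400/0.6000 = 0.5667
Terminal stock prices: S_uuu = 356.8, S_uud = 198.2, S_udd = 110.1, S_ddd = 61.17
Terminal payoffs (K − S): max(-172.8, 0) = 0, max(-14.2, 0) = 0, max(73.89, 0) = 73.89, max(122.8, 0) = 122.8
Node uu (S = 264.3): continuation = 1/1.09·[0.5667·0.0000 + 0.4333·0.0000] = 0.0000; exercise value = 0.0000 ≤ continuation, so V_uu = 0.0000
Node ud (S = 146.8): continuation = 1/1.09·[0.5667·0.0000 + 0.4333·73.8906] = 29.3755; exercise value = 37.1875 > continuation, so V_ud = 37.1875 (exercise)
Node dd (S = 81.56): continuation = 1/1.09·[0.5667·73.8906 + 0.4333·122.8281] = 87.2448; exercise value = 102.4375 > continuation, so V_dd = 102.4375 (exercise)
Node u (S = 195.8): continuation = 1/1.09·[0.5667·0.0000 + 0.4333·37.1875] = 14.7840; exercise value = 0.0000 ≤ continuation, so V_u = 14.7840
Node d (S = 108.8): continuation = 1/1.09·[0.5667·37.1875 + 0.4333·102.4375] = 60.0573; exercise value = 75.2500 > continuation, so V_d = 75.2500 (exercise)
Node 0 (S = 145): continuation = 1/1.09·[0.5667·14.7840 + 0.4333·75.2500] = 37.6018; exercise value = 39.0000 > continuation, so V_0 = 39.0000 (exercise)

39.00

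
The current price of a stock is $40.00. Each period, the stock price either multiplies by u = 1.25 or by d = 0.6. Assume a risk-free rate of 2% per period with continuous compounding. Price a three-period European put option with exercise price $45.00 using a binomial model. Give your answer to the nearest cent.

Risk-neutral probability p = (e^0.02 − 0.6)/(1.25 − 0.6) = 0.4202/0.6500 = 0.6465
Terminal stock prices: S_uuu = 78.12, S_uud = 37.5, S_udd = 18, S_ddd = 8.64
Terminal payoffs (K − S): max(-33.12, 0) = 0, max(7.5, 0) = 7.5, max(27, 0) = 27, max(36.36, 0) = 36.36
Node uu (S = 62.5): V_uu = e^(−0.02)·[0.6465·0.0000 + 0.3535·7.5000] = 2.5990
Node ud (S = 30): V_ud = e^(−0.02)·[0.6465·7.5000 + 0.3535·27.0000] = 14.1089
Node dd (S = 14.4): V_dd = e^(−0.02)·[0.6465·27.0000 + 0.3535·36.3600] = 29.7089
Node u (S = 50): V_u = e^(−0.02)·[0.6465·2.5990 + 0.3535·14.1089] = 6.5362
Node d (S = 24): V_d = e^(−0.02)·[0.6465·14.1089 + 0.3535·29.7089] = 19.2355
Node 0 (S = 40): V_0 = e^(−0.02)·[0.6465·6.5362 + 0.3535·19.2355] = 10.8075

$10.81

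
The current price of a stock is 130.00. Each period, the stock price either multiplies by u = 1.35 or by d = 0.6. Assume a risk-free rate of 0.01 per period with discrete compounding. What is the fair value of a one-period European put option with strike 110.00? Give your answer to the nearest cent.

Risk-neutral probability p = (1 + 0.01 − 0.6)/(1.35 − 0.6) = 0.4100/0.7500 = 0.5467
Terminal stock prices: S_u = 175.5, S_d = 78
Terminal payoffs (K − S): max(-65.5, 0) = 0, max(32, 0) = 32
Node 0 (S = 130): V_0 = 1/1.01·[0.5467·0.0000 + 0.4533·32.0000] = 14.3630

14.36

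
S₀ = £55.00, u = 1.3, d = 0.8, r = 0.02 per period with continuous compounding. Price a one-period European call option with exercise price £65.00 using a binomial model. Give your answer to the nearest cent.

£2.81

Risk-neutral probability p = (e^0.02 − 0.8)/(1.3 − 0.8) = 0.2202/0.5000 = 0.4404
Terminal stock prices: S_u = 71.5, S_d = 44
Terminal payoffs (S − K): max(6.5, 0) = 6.5, max(-21, 0) = 0
Node 0 (S = 55): V_0 = e^(−0.02)·[0.4404·6.5000 + 0.5596·0.0000] = 2.8059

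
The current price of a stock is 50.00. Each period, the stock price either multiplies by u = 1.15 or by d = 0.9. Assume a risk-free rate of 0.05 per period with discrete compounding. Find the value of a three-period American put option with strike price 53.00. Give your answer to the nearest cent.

3.58

Risk-neutral probability p = (1 + 0.05 − 0.9)/(1.15 − 0.9) = 0.1500/0.2500 = 0.6000
Terminal stock prices: S_uuu = 76.04, S_uud = 59.51, S_udd = 46.57, S_ddd = 36.45
Terminal payoffs (K − S): max(-23.04, 0) = 0, max(-6.512, 0) = 0, max(6.425, 0) = 6.425, max(16.55, 0) = 16.55
Node uu (S = 66.12): continuation = 1/1.05·[0.6000·0.0000 + 0.4000·0.0000] = 0.0000; exercise value = 0.0000 ≤ continuation, so V_uu = 0.0000
Node ud (S = 51.75): continuation = 1/1.05·[0.6000·0.0000 + 0.4000·6.4250] = 2.4476; exercise value = 1.2500 ≤ continuation, so V_ud = 2.4476
Node dd (S = 40.5): continuation = 1/1.05·[0.6000·6.4250 + 0.4000·16.5500] = 9.9762; exercise value = 12.5000 > continuation, so V_dd = 12.5000 (exercise)
Node u (S = 57.5): continuation = 1/1.05·[0.6000·0.0000 + 0.4000·2.4476] = 0.9324; exercise value = 0.0000 ≤ continuation, so V_u = 0.9324
Node d (S = 45): continuation = 1/1.05·[0.6000·2.4476 + 0.4000·12.5000] = 6.1605; exercise value = 8.0000 > continuation, so V_d = 8.0000 (exercise)
Node 0 (S = 50): continuation = 1/1.05·[0.6000·0.9324 + 0.4000·8.0000] = 3.5804; exercise value = 3.0000 ≤ continuation, so V_0 = 3.5804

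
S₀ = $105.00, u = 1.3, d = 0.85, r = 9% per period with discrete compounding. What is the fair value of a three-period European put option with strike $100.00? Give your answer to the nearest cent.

$3.16

Risk-neutral probability p = (1 + 0.09 − 0.85)/(1.3 − 0.85) = 0.2400/0.4500 = 0.5333
Terminal stock prices: S_uuu = 230.7, S_uud = 150.8, S_udd = 98.62, S_ddd = 64.48
Terminal payoffs (K − S): max(-130.7, 0) = 0, max(-50.83, 0) = 0, max(1.379, 0) = 1.379, max(35.52, 0) = 35.52
Node uu (S = 177.5): V_uu = 1/1.09·[0.5333·0.0000 + 0.4667·0.0000] = 0.0000
Node ud (S = 116): V_ud = 1/1.09·[0.5333·0.0000 + 0.4667·1.3788] = 0.5903
Node dd (S = 75.86): V_dd = 1/1.09·[0.5333·1.3788 + 0.4667·35.5169] = 15.8806
Node u (S = 136.5): V_u = 1/1.09·[0.5333·0.0000 + 0.4667·0.5903] = 0.2527
Node d (S = 89.25): V_d = 1/1.09·[0.5333·0.5903 + 0.4667·15.8806] = 7.0879
Node 0 (S = 105): V_0 = 1/1.09·[0.5333·0.2527 + 0.4667·7.0879] = 3.1582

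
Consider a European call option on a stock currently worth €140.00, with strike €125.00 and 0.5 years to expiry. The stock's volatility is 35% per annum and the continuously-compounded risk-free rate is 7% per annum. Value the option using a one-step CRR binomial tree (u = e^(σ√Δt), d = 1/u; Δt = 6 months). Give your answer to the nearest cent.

€26.73

CRR parameters: u = e^(σ√Δt) = e^(0.35·√0.5) = 1.2808, d = 1/u = 0.7808
Per-period rate: rΔt = 0.07·0.5 = 0.035, so R = e^0.035 = 1.0356
Risk-neutral probability p = (e^0.035 − 0.7808)/(1.2808 − 0.7808) = 0.2549/0.5000 = 0.5097
Terminal stock prices: S_u = 179.3, S_d = 109.3
Terminal payoffs (S − K): max(54.31, 0) = 54.31, max(-15.69, 0) = 0
Node 0 (S = 140): V_0 = e^(−0.035)·[0.5097·54.3124 + 0.4903·0.0000] = 26.7296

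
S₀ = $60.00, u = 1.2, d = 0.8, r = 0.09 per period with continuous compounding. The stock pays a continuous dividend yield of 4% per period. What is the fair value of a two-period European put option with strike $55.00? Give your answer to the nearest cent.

$1.92

Per-period risk-free factor R = e^0.09 = 1.0942; dividend-adjusted growth = e^(0.09−0.04) = 1.0513.
Risk-neutral probability p = (1.0513 − 0.8)/(1.2 − 0.8) = 0.2513/0.4000 = 0.6282
Terminal stock prices: S_uu = 86.4, S_ud = 57.6, S_dd = 38.4
Terminal payoffs (K − S): max(-31.4, 0) = 0, max(-2.6, 0) = 0, max(16.6, 0) = 16.6
Node u (S = 72): V_u = e^(−0.09)·[0.6282·0.0000 + 0.3718·0.0000] = 0.0000
Node d (S = 48): V_d = e^(−0.09)·[0.6282·0.0000 + 0.3718·16.6000] = 5.6410
Node 0 (S = 60): V_0 = e^(−0.09)·[0.6282·0.0000 + 0.3718·5.6410] = 1.9169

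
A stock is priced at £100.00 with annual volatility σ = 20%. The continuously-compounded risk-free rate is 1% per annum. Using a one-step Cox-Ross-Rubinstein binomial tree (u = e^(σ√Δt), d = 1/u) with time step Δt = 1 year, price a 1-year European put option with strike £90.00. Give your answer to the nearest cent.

£4.22

CRR parameters: u = e^(σ√Δt) = e^(0.2·√1) = 1.2214, d = 1/u = 0.8187
Per-period rate: rΔt = 0.01·1 = 0.01, so R = e^0.01 = 1.0101
Risk-neutral probability p = (e^0.01 − 0.8187)/(1.2214 − 0.8187) = 0.1913/0.4027 = 0.4751
Terminal stock prices: S_u = 122.1, S_d = 81.87
Terminal payoffs (K − S): max(-32.14, 0) = 0, max(8.127, 0) = 8.127
Node 0 (S = 100): V_0 = e^(−0.01)·[0.4751·0.0000 + 0.5249·8.1269] = 4.2232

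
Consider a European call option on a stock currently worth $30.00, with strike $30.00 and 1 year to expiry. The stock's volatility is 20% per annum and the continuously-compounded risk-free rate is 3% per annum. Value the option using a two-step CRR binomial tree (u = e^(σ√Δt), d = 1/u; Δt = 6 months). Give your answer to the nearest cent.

$2.55

CRR parameters: u = e^(σ√Δt) = e^(0.2·√0.5) = 1.1519, d = 1/u = 0.8681
Per-period rate: rΔt = 0.03·0.5 = 0.015, so R = e^0.015 = 1.0151
Risk-neutral probability p = (e^0.015 − 0.8681)/(1.1519 − 0.8681) = 0.1470/0.2838 = 0.5180
Terminal stock prices: S_uu = 39.81, S_ud = 30, S_dd = 22.61
Terminal payoffs (S − K): max(9.807, 0) = 9.807, max(0, 0) = 0, max(-7.391, 0) = 0
Node u (S = 34.56): V_u = e^(−0.015)·[0.5180·9.8069 + 0.4820·0.0000] = 5.0039
Node d (S = 26.04): V_d = e^(−0.015)·[0.5180·0.0000 + 0.4820·0.0000] = 0.0000
Node 0 (S = 30): V_0 = e^(−0.015)·[0.5180·5.0039 + 0.4820·0.0000] = 2.5532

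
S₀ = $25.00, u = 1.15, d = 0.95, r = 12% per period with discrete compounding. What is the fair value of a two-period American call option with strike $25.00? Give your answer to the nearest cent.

Risk-neutral probability p = (1 + 0.12 − 0.95)/(1.15 − 0.95) = 0.1700/0.2000 = 0.8500
Terminal stock prices: S_uu = 33.06, S_ud = 27.31, S_dd = 22.56
Terminal payoffs (S − K): max(8.062, 0) = 8.062, max(2.312, 0) = 2.312, max(-2.438, 0) = 0
Node u (S = 28.75): continuation = 1/1.12·[0.8500·8.0625 + 0.1500·2.3125] = 6.4286; exercise value = 3.7500 ≤ continuation, so V_u = 6.4286
Node d (S = 23.75): continuation = 1/1.12·[0.8500·2.3125 + 0.1500·0.0000] = 1.7550; exercise value = 0.0000 ≤ continuation, so V_d = 1.7550
Node 0 (S = 25): continuation = 1/1.12·[0.8500·6.4286 + 0.1500·1.7550] = 5.1139; exercise value = 0.0000 ≤ continuation, so V_0 = 5.1139

$5.11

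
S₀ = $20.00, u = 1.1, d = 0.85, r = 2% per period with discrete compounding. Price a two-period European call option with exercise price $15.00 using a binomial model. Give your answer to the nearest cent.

Risk-neutral probability p = (1 + 0.02 − 0.85)/(1.1 − 0.85) = 0.1700/0.2500 = 0.6800
Terminal stock prices: S_uu = 24.2, S_ud = 18.7, S_dd = 14.45
Terminal payoffs (S − K): max(9.2, 0) = 9.2, max(3.7, 0) = 3.7, max(-0.55, 0) = 0
Node u (S = 22): V_u = 1/1.02·[0.6800·9.2000 + 0.3200·3.7000] = 7.2941
Node d (S = 17): V_d = 1/1.02·[0.6800·3.7000 + 0.3200·0.0000] = 2.4667
Node 0 (S = 20): V_0 = 1/1.02·[0.6800·7.2941 + 0.3200·2.4667] = 5.6366

$5.64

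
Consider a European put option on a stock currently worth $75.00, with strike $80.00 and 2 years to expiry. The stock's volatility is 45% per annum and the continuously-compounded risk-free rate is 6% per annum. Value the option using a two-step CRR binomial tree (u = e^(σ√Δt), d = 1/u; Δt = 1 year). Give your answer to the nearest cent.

$15.20

CRR parameters: u = e^(σ√Δt) = e^(0.45·√1) = 1.5683, d = 1/u = 0.6376
Per-period rate: rΔt = 0.06·1 = 0.06, so R = e^0.06 = 1.0618
Risk-neutral probability p = (e^0.06 − 0.6376)/(1.5683 − 0.6376) = 0.4242/0.9307 = 0.4558
Terminal stock prices: S_uu = 184.5, S_ud = 75, S_dd = 30.49
Terminal payoffs (K − S): max(-104.5, 0) = 0, max(5, 0) = 5, max(49.51, 0) = 49.51
Node u (S = 117.6): V_u = e^(−0.06)·[0.4558·0.0000 + 0.5442·5.0000] = 2.5625
Node d (S = 47.82): V_d = e^(−0.06)·[0.4558·5.0000 + 0.5442·49.5073] = 27.5191
Node 0 (S = 75): V_0 = e^(−0.06)·[0.4558·2.5625 + 0.5442·27.5191] = 15.2037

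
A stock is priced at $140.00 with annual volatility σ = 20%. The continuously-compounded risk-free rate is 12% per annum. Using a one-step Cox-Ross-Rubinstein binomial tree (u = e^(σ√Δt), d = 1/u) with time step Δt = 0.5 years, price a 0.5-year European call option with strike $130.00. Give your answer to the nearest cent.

$20.10

CRR parameters: u = e^(σ√Δt) = e^(0.2·√0.5) = 1.1519, d = 1/u = 0.8681
Per-period rate: rΔt = 0.12·0.5 = 0.06, so R = e^0.06 = 1.0618
Risk-neutral probability p = (e^0.06 − 0.8681)/(1.1519 − 0.8681) = 0.1937/0.2838 = 0.6826
Terminal stock prices: S_u = 161.3, S_d = 121.5
Terminal payoffs (S − K): max(31.27, 0) = 31.27, max(-8.463, 0) = 0
Node 0 (S = 140): V_0 = e^(−0.06)·[0.6826·31.2674 + 0.3174·0.0000] = 20.1002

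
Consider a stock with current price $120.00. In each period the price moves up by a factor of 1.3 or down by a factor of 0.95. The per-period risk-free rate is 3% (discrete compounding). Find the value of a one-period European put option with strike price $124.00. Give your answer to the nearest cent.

$7.49

Risk-neutral probability p = (1 + 0.03 − 0.95)/(1.3 − 0.95) = 0.0800/0.3500 = 0.2286
Terminal stock prices: S_u = 156, S_d = 114
Terminal payoffs (K − S): max(-32, 0) = 0, max(10, 0) = 10
Node 0 (S = 120): V_0 = 1/1.03·[0.2286·0.0000 + 0.7714·10.0000] = 7.4896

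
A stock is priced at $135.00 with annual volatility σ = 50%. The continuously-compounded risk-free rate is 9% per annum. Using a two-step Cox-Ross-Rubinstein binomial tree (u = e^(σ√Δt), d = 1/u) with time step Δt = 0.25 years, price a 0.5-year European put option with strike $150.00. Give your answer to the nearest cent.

$24.58

CRR parameters: u = e^(σ√Δt) = e^(0.5·√0.25) = 1.2840, d = 1/u = 0.7788
Per-period rate: rΔt = 0.09·0.25 = 0.0225, so R = e^0.0225 = 1.0228
Risk-neutral probability p = (e^0.0225 − 0.7788)/(1.2840 − 0.7788) = 0.2440/0.5052 = 0.4829
Terminal stock prices: S_uu = 222.6, S_ud = 135, S_dd = 81.88
Terminal payoffs (K − S): max(-72.58, 0) = 0, max(15, 0) = 15, max(68.12, 0) = 68.12
Node u (S = 173.3): V_u = e^(−0.0225)·[0.4829·0.0000 + 0.5171·15.0000] = 7.5845
Node d (S = 105.1): V_d = e^(−0.0225)·[0.4829·15.0000 + 0.5171·68.1184] = 41.5246
Node 0 (S = 135): V_0 = e^(−0.0225)·[0.4829·7.5845 + 0.5171·41.5246] = 24.5769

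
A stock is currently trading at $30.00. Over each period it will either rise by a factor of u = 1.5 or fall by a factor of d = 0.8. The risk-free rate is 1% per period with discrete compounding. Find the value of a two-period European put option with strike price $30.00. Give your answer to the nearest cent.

Risk-neutral probability p = (1 + 0.01 − 0.8)/(1.5 − 0.8) = 0.2100/0.7000 = 0.3000
Terminal stock prices: S_uu = 67.5, S_ud = 36, S_dd = 19.2
Terminal payoffs (K − S): max(-37.5, 0) = 0, max(-6, 0) = 0, max(10.8, 0) = 10.8
Node u (S = 45): V_u = 1/1.01·[0.3000·0.0000 + 0.7000·0.0000] = 0.0000
Node d (S = 24): V_d = 1/1.01·[0.3000·0.0000 + 0.7000·10.8000] = 7.4851
Node 0 (S = 30): V_0 = 1/1.01·[0.3000·0.0000 + 0.7000·7.4851] = 5.1877

$5.19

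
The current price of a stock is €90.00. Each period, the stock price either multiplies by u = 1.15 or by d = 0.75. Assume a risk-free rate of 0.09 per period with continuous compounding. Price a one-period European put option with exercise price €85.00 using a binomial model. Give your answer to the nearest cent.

Risk-neutral probability p = (e^0.09 − 0.75)/(1.15 − 0.75) = 0.3442/0.4000 = 0.8604
Terminal stock prices: S_u = 103.5, S_d = 67.5
Terminal payoffs (K − S): max(-18.5, 0) = 0, max(17.5, 0) = 17.5
Node 0 (S = 90): V_0 = e^(−0.09)·[0.8604·0.0000 + 0.1396·17.5000] = 2.2322

€2.23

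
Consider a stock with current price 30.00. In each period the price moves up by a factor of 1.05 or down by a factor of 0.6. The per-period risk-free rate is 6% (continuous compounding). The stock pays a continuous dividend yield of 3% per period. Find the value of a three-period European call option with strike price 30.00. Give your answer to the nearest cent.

Per-period risk-free factor R = e^0.06 = 1.0618; dividend-adjusted growth = e^(0.06−0.03) = 1.0305.
Risk-neutral probability p = (1.0305 − 0.6)/(1.05 − 0.6) = 0.4305/0.4500 = 0.9566
Terminal stock prices: S_uuu = 34.73, S_uud = 19.85, S_udd = 11.34, S_ddd = 6.48
Terminal payoffs (S − K): max(4.729, 0) = 4.729, max(-10.15, 0) = 0, max(-18.66, 0) = 0, max(-23.52, 0) = 0
Node uu (S = 33.08): V_uu = e^(−0.06)·[0.9566·4.7288 + 0.0434·0.0000] = 4.2599
Node ud (S = 18.9): V_ud = e^(−0.06)·[0.9566·0.0000 + 0.0434·0.0000] = 0.0000
Node dd (S = 10.8): V_dd = e^(−0.06)·[0.9566·0.0000 + 0.0434·0.0000] = 0.0000
Node u (S = 31.5): V_u = e^(−0.06)·[0.9566·4.2599 + 0.0434·0.0000] = 3.8376
Node d (S = 18): V_d = e^(−0.06)·[0.9566·0.0000 + 0.0434·0.0000] = 0.0000
Node 0 (S = 30): V_0 = e^(−0.06)·[0.9566·3.8376 + 0.0434·0.0000] = 3.4571

3.46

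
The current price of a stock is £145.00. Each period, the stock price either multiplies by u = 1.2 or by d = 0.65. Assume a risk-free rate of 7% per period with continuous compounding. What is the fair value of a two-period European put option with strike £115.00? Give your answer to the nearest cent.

£3.10

Risk-neutral probability p = (e^0.07 − 0.65)/(1.2 − 0.65) = 0.4225/0.5500 = 0.7682
Terminal stock prices: S_uu = 208.8, S_ud = 113.1, S_dd = 61.26
Terminal payoffs (K − S): max(-93.8, 0) = 0, max(1.9, 0) = 1.9, max(53.74, 0) = 53.74
Node u (S = 174): V_u = e^(−0.07)·[0.7682·0.0000 + 0.2318·1.9000] = 0.4107
Node d (S = 94.25): V_d = e^(−0.07)·[0.7682·1.9000 + 0.2318·53.7375] = 12.9753
Node 0 (S = 145): V_0 = e^(−0.07)·[0.7682·0.4107 + 0.2318·12.9753] = 3.0985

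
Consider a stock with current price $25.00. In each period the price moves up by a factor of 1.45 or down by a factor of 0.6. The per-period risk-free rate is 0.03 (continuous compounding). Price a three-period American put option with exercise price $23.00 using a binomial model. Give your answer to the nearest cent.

$5.46

Risk-neutral probability p = (e^0.03 − 0.6)/(1.45 − 0.6) = 0.4305/0.8500 = 0.5064
Terminal stock prices: S_uuu = 76.22, S_uud = 31.54, S_udd = 13.05, S_ddd = 5.4
Terminal payoffs (K − S): max(-53.22, 0) = 0, max(-8.537, 0) = 0, max(9.95, 0) = 9.95, max(17.6, 0) = 17.6
Node uu (S = 52.56): continuation = e^(−0.03)·[0.5064·0.0000 + 0.4936·0.0000] = 0.0000; exercise value = 0.0000 ≤ continuation, so V_uu = 0.0000
Node ud (S = 21.75): continuation = e^(−0.03)·[0.5064·0.0000 + 0.4936·9.9500] = 4.7660; exercise value = 1.2500 ≤ continuation, so V_ud = 4.7660
Node dd (S = 9): continuation = e^(−0.03)·[0.5064·9.9500 + 0.4936·17.6000] = 13.3202; exercise value = 14.0000 > continuation, so V_dd = 14.0000 (exercise)
Node u (S = 36.25): continuation = e^(−0.03)·[0.5064·0.0000 + 0.4936·4.7660] = 2.2829; exercise value = 0.0000 ≤ continuation, so V_u = 2.2829
Node d (S = 15): continuation = e^(−0.03)·[0.5064·4.7660 + 0.4936·14.0000] = 9.0482; exercise value = 8.0000 ≤ continuation, so V_d = 9.0482
Node 0 (S = 25): continuation = e^(−0.03)·[0.5064·2.2829 + 0.4936·9.0482] = 5.4560; exercise value = 0.0000 ≤ continuation, so V_0 = 5.4560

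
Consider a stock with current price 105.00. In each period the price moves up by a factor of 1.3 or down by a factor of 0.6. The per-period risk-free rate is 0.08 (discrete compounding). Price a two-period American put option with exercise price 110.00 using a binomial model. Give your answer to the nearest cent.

18.87

Risk-neutral probability p = (1 + 0.08 − 0.6)/(1.3 − 0.6) = 0.4800/0.7000 = 0.6857
Terminal stock prices: S_uu = 177.5, S_ud = 81.9, S_dd = 37.8
Terminal payoffs (K − S): max(-67.45, 0) = 0, max(28.1, 0) = 28.1, max(72.2, 0) = 72.2
Node u (S = 136.5): continuation = 1/1.08·[0.6857·0.0000 + 0.3143·28.1000] = 8.1772; exercise value = 0.0000 ≤ continuation, so V_u = 8.1772
Node d (S = 63): continuation = 1/1.08·[0.6857·28.1000 + 0.3143·72.2000] = 38.8519; exercise value = 47.0000 > continuation, so V_d = 47.0000 (exercise)
Node 0 (S = 105): continuation = 1/1.08·[0.6857·8.1772 + 0.3143·47.0000] = 18.8692; exercise value = 5.0000 ≤ continuation, so V_0 = 18.8692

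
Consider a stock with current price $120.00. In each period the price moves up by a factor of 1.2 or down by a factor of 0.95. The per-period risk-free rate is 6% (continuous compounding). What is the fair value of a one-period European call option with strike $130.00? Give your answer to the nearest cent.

$5.90

Risk-neutral probability p = (e^0.06 − 0.95)/(1.2 − 0.95) = 0.1118/0.2500 = 0.4473
Terminal stock prices: S_u = 144, S_d = 114
Terminal payoffs (S − K): max(14, 0) = 14, max(-16, 0) = 0
Node 0 (S = 120): V_0 = e^(−0.06)·[0.4473·14.0000 + 0.5527·0.0000] = 5.8981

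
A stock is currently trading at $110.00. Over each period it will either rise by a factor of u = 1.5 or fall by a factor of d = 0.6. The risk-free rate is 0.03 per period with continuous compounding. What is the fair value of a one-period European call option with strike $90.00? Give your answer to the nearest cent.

$34.81

Risk-neutral probability p = (e^0.03 − 0.6)/(1.5 − 0.6) = 0.4305/0.9000 = 0.4783
Terminal stock prices: S_u = 165, S_d = 66
Terminal payoffs (S − K): max(75, 0) = 75, max(-24, 0) = 0
Node 0 (S = 110): V_0 = e^(−0.03)·[0.4783·75.0000 + 0.5217·0.0000] = 34.8111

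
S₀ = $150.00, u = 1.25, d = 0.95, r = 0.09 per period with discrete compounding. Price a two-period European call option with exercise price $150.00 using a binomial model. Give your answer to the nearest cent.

$27.25

Risk-neutral probability p = (1 + 0.09 − 0.95)/(1.25 − 0.95) = 0.1400/0.3000 = 0.4667
Terminal stock prices: S_uu = 234.4, S_ud = 178.1, S_dd = 135.4
Terminal payoffs (S − K): max(84.38, 0) = 84.38, max(28.12, 0) = 28.12, max(-14.62, 0) = 0
Node u (S = 187.5): V_u = 1/1.09·[0.4667·84.3750 + 0.5333·28.1250] = 49.8853
Node d (S = 142.5): V_d = 1/1.09·[0.4667·28.1250 + 0.5333·0.0000] = 12.0413
Node 0 (S = 150): V_0 = 1/1.09·[0.4667·49.8853 + 0.5333·12.0413] = 27.2494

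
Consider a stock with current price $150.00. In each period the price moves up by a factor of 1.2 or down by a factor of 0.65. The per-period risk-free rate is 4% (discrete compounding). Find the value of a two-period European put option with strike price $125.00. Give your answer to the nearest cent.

$7.87

Risk-neutral probability p = (1 + 0.04 − 0.65)/(1.2 − 0.65) = 0.3900/0.5500 = 0.7091
Terminal stock prices: S_uu = 216, S_ud = 117, S_dd = 63.38
Terminal payoffs (K − S): max(-91, 0) = 0, max(8, 0) = 8, max(61.62, 0) = 61.62
Node u (S = 180): V_u = 1/1.04·[0.7091·0.0000 + 0.2909·8.0000] = 2.2378
Node d (S = 97.5): V_d = 1/1.04·[0.7091·8.0000 + 0.2909·61.6250] = 22.6923
Node 0 (S = 150): V_0 = 1/1.04·[0.7091·2.2378 + 0.2909·22.6923] = 7.8732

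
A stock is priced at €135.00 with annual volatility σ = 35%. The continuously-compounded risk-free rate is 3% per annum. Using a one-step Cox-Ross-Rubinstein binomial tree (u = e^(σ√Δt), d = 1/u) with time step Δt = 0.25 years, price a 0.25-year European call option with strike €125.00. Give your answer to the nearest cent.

€16.98

CRR parameters: u = e^(σ√Δt) = e^(0.35·√0.25) = 1.1912, d = 1/u = 0.8395
Per-period rate: rΔt = 0.03·0.25 = 0.0075, so R = e^0.0075 = 1.0075
Risk-neutral probability p = (e^0.0075 − 0.8395)/(1.1912 − 0.8395) = 0.1681/0.3518 = 0.4778
Terminal stock prices: S_u = 160.8, S_d = 113.3
Terminal payoffs (S − K): max(35.82, 0) = 35.82, max(-11.67, 0) = 0
Node 0 (S = 135): V_0 = e^(−0.0075)·[0.4778·35.8182 + 0.5222·0.0000] = 16.9847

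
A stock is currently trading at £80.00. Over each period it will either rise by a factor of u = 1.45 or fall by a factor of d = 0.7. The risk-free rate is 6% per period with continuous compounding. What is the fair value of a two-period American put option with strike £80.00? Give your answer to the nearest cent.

Risk-neutral probability p = (e^0.06 − 0.7)/(1.45 − 0.7) = 0.3618/0.7500 = 0.4824
Terminal stock prices: S_uu = 168.2, S_ud = 81.2, S_dd = 39.2
Terminal payoffs (K − S): max(-88.2, 0) = 0, max(-1.2, 0) = 0, max(40.8, 0) = 40.8
Node u (S = 116): continuation = e^(−0.06)·[0.4824·0.0000 + 0.5176·0.0000] = 0.0000; exercise value = 0.0000 ≤ continuation, so V_u = 0.0000
Node d (S = 56): continuation = e^(−0.06)·[0.4824·0.0000 + 0.5176·40.8000] = 19.8864; exercise value = 24.0000 > continuation, so V_d = 24.0000 (exercise)
Node 0 (S = 80): continuation = e^(−0.06)·[0.4824·0.0000 + 0.5176·24.0000] = 11.6979; exercise value = 0.0000 ≤ continuation, so V_0 = 11.6979

£11.70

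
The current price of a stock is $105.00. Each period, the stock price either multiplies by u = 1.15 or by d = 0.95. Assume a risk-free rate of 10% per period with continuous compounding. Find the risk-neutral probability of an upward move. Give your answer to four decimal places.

p = 0.7759

Risk-neutral probability p = (e^0.1 − 0.95)/(1.15 − 0.95) = 0.1552/0.2000 = 0.7759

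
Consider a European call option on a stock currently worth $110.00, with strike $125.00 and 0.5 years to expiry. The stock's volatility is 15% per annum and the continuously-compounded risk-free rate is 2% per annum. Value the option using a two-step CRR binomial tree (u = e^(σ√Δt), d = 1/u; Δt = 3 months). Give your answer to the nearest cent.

CRR parameters: u = e^(σ√Δt) = e^(0.15·√0.25) = 1.0779, d = 1/u = 0.9277
Per-period rate: rΔt = 0.02·0.25 = 0.005, so R = e^0.005 = 1.0050
Risk-neutral probability p = (e^0.005 − 0.9277)/(1.0779 − 0.9277) = 0.0773/0.1501 = 0.5146
Terminal stock prices: S_uu = 127.8, S_ud = 110, S_dd = 94.68
Terminal payoffs (S − K): max(2.802, 0) = 2.802, max(-15, 0) = 0, max(-30.32, 0) = 0
Node u (S = 118.6): V_u = e^(−0.005)·[0.5146·2.8018 + 0.4854·0.0000] = 1.4347
Node d (S = 102.1): V_d = e^(−0.005)·[0.5146·0.0000 + 0.4854·0.0000] = 0.0000
Node 0 (S = 110): V_0 = e^(−0.005)·[0.5146·1.4347 + 0.4854·0.0000] = 0.7347

$0.73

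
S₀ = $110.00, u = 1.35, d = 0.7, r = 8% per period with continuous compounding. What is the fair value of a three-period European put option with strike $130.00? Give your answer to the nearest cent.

Risk-neutral probability p = (e^0.08 − 0.7)/(1.35 − 0.7) = 0.3833/0.6500 = 0.5897
Terminal stock prices: S_uuu = 270.6, S_uud = 140.3, S_udd = 72.76, S_ddd = 37.73
Terminal payoffs (K − S): max(-140.6, 0) = 0, max(-10.33, 0) = 0, max(57.24, 0) = 57.24, max(92.27, 0) = 92.27
Node uu (S = 200.5): V_uu = e^(−0.08)·[0.5897·0.0000 + 0.4103·0.0000] = 0.0000
Node ud (S = 103.9): V_ud = e^(−0.08)·[0.5897·0.0000 + 0.4103·57.2350] = 21.6795
Node dd (S = 53.9): V_dd = e^(−0.08)·[0.5897·57.2350 + 0.4103·92.2700] = 66.1051
Node u (S = 148.5): V_u = e^(−0.08)·[0.5897·0.0000 + 0.4103·21.6795] = 8.2118
Node d (S = 77): V_d = e^(−0.08)·[0.5897·21.6795 + 0.4103·66.1051] = 36.8402
Node 0 (S = 110): V_0 = e^(−0.08)·[0.5897·8.2118 + 0.4103·36.8402] = 18.4243

$18.42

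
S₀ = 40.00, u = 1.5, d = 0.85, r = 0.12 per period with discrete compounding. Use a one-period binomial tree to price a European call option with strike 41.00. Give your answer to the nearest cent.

Risk-neutral probability p = (1 + 0.12 − 0.85)/(1.5 − 0.85) = 0.2700/0.6500 = 0.4154
Terminal stock prices: S_u = 60, S_d = 34
Terminal payoffs (S − K): max(19, 0) = 19, max(-7, 0) = 0
Node 0 (S = 40): V_0 = 1/1.12·[0.4154·19.0000 + 0.5846·0.0000] = 7.0467

7.05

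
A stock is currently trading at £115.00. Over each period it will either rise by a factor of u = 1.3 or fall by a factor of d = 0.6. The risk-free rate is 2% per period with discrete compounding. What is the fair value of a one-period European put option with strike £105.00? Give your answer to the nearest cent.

Risk-neutral probability p = (1 + 0.02 − 0.6)/(1.3 − 0.6) = 0.4200/0.7000 = 0.6000
Terminal stock prices: S_u = 149.5, S_d = 69
Terminal payoffs (K − S): max(-44.5, 0) = 0, max(36, 0) = 36
Node 0 (S = 115): V_0 = 1/1.02·[0.6000·0.0000 + 0.4000·36.0000] = 14.1176

£14.12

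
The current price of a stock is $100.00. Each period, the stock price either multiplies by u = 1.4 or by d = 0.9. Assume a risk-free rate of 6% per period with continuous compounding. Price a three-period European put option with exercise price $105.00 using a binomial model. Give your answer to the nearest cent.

Risk-neutral probability p = (e^0.06 − 0.9)/(1.4 − 0.9) = 0.1618/0.5000 = 0.3237
Terminal stock prices: S_uuu = 274.4, S_uud = 176.4, S_udd = 113.4, S_ddd = 72.9
Terminal payoffs (K − S): max(-169.4, 0) = 0, max(-71.4, 0) = 0, max(-8.4, 0) = 0, max(32.1, 0) = 32.1
Node uu (S = 196): V_uu = e^(−0.06)·[0.3237·0.0000 + 0.6763·0.0000] = 0.0000
Node ud (S = 126): V_ud = e^(−0.06)·[0.3237·0.0000 + 0.6763·0.0000] = 0.0000
Node dd (S = 81): V_dd = e^(−0.06)·[0.3237·0.0000 + 0.6763·32.1000] = 20.4458
Node u (S = 140): V_u = e^(−0.06)·[0.3237·0.0000 + 0.6763·0.0000] = 0.0000
Node d (S = 90): V_d = e^(−0.06)·[0.3237·0.0000 + 0.6763·20.4458] = 13.0228
Node 0 (S = 100): V_0 = e^(−0.06)·[0.3237·0.0000 + 0.6763·13.0228] = 8.2947

$8.29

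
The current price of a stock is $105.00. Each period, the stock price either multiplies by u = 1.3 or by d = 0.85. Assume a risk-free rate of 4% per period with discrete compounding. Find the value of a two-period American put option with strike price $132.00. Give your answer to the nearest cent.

Risk-neutral probability p = (1 + 0.04 − 0.85)/(1.3 − 0.85) = 0.1900/0.4500 = 0.4222
Terminal stock prices: S_uu = 177.5, S_ud = 116, S_dd = 75.86
Terminal payoffs (K − S): max(-45.45, 0) = 0, max(15.98, 0) = 15.98, max(56.14, 0) = 56.14
Node u (S = 136.5): continuation = 1/1.04·[0.4222·0.0000 + 0.5778·15.9750] = 8.8750; exercise value = 0.0000 ≤ continuation, so V_u = 8.8750
Node d (S = 89.25): continuation = 1/1.04·[0.4222·15.9750 + 0.5778·56.1375] = 37.6731; exercise value = 42.7500 > continuation, so V_d = 42.7500 (exercise)
Node 0 (S = 105): continuation = 1/1.04·[0.4222·8.8750 + 0.5778·42.7500] = 27.3531; exercise value = 27.0000 ≤ continuation, so V_0 = 27.3531

$27.35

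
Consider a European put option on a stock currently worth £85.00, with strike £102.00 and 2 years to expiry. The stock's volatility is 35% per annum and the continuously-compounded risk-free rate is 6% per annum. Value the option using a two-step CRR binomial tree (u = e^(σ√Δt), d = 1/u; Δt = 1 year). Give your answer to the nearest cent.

£20.80

CRR parameters: u = e^(σ√Δt) = e^(0.35·√1) = 1.4191, d = 1/u = 0.7047
Per-period rate: rΔt = 0.06·1 = 0.06, so R = e^0.06 = 1.0618
Risk-neutral probability p = (e^0.06 − 0.7047)/(1.4191 − 0.7047) = 0.3571/0.7144 = 0.4999
Terminal stock prices: S_uu = 171.2, S_ud = 85, S_dd = 42.21
Terminal payoffs (K − S): max(-69.17, 0) = 0, max(17, 0) = 17, max(59.79, 0) = 59.79
Node u (S = 120.6): V_u = e^(−0.06)·[0.4999·0.0000 + 0.5001·17.0000] = 8.0059
Node d (S = 59.9): V_d = e^(−0.06)·[0.4999·17.0000 + 0.5001·59.7902] = 36.1615
Node 0 (S = 85): V_0 = e^(−0.06)·[0.4999·8.0059 + 0.5001·36.1615] = 20.7992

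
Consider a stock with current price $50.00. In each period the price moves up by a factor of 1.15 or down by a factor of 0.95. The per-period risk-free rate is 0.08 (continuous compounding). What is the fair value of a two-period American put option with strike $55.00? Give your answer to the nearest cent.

$5.00

Risk-neutral probability p = (e^0.08 − 0.95)/(1.15 − 0.95) = 0.1333/0.2000 = 0.6664
Terminal stock prices: S_uu = 66.12, S_ud = 54.62, S_dd = 45.12
Terminal payoffs (K − S): max(-11.12, 0) = 0, max(0.375, 0) = 0.375, max(9.875, 0) = 9.875
Node u (S = 57.5): continuation = e^(−0.08)·[0.6664·0.0000 + 0.3336·0.3750] = 0.1155; exercise value = 0.0000 ≤ continuation, so V_u = 0.1155
Node d (S = 47.5): continuation = e^(−0.08)·[0.6664·0.3750 + 0.3336·9.8750] = 3.2714; exercise value = 7.5000 > continuation, so V_d = 7.5000 (exercise)
Node 0 (S = 50): continuation = e^(−0.08)·[0.6664·0.1155 + 0.3336·7.5000] = 2.3804; exercise value = 5.0000 > continuation, so V_0 = 5.0000 (exercise)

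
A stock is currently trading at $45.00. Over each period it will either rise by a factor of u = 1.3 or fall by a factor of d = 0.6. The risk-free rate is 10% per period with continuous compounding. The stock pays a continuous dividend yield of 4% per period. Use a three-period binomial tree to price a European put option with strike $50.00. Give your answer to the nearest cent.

$7.53

Per-period risk-free factor R = e^0.1 = 1.1052; dividend-adjusted growth = e^(0.1−0.04) = 1.0618.
Risk-neutral probability p = (1.0618 − 0.6)/(1.3 − 0.6) = 0.4618/0.7000 = 0.6598
Terminal stock prices: S_uuu = 98.87, S_uud = 45.63, S_udd = 21.06, S_ddd = 9.72
Terminal payoffs (K − S): max(-48.87, 0) = 0, max(4.37, 0) = 4.37, max(28.94, 0) = 28.94, max(40.28, 0) = 40.28
Node uu (S = 76.05): V_uu = e^(−0.1)·[0.6598·0.0000 + 0.3402·4.3700] = 1.3453
Node ud (S = 35.1): V_ud = e^(−0.1)·[0.6598·4.3700 + 0.3402·28.9400] = 11.5182
Node dd (S = 16.2): V_dd = e^(−0.1)·[0.6598·28.9400 + 0.3402·40.2800] = 29.6771
Node u (S = 58.5): V_u = e^(−0.1)·[0.6598·1.3453 + 0.3402·11.5182] = 4.3491
Node d (S = 27): V_d = e^(−0.1)·[0.6598·11.5182 + 0.3402·29.6771] = 16.0124
Node 0 (S = 45): V_0 = e^(−0.1)·[0.6598·4.3491 + 0.3402·16.0124] = 7.5258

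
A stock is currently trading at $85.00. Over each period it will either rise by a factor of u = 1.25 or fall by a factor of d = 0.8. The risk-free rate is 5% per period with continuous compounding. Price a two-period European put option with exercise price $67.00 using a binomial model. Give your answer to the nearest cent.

$2.22

Risk-neutral probability p = (e^0.05 − 0.8)/(1.25 − 0.8) = 0.2513/0.4500 = 0.5584
Terminal stock prices: S_uu = 132.8, S_ud = 85, S_dd = 54.4
Terminal payoffs (K − S): max(-65.81, 0) = 0, max(-18, 0) = 0, max(12.6, 0) = 12.6
Node u (S = 106.2): V_u = e^(−0.05)·[0.5584·0.0000 + 0.4416·0.0000] = 0.0000
Node d (S = 68): V_d = e^(−0.05)·[0.5584·0.0000 + 0.4416·12.6000] = 5.2930
Node 0 (S = 85): V_0 = e^(−0.05)·[0.5584·0.0000 + 0.4416·5.2930] = 2.2235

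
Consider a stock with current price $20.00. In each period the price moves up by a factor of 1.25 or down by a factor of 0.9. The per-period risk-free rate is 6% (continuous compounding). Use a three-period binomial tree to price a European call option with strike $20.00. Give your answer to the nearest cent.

$4.00

Risk-neutral probability p = (e^0.06 − 0.9)/(1.25 − 0.9) = 0.1618/0.3500 = 0.4624
Terminal stock prices: S_uuu = 39.06, S_uud = 28.12, S_udd = 20.25, S_ddd = 14.58
Terminal payoffs (S − K): max(19.06, 0) = 19.06, max(8.125, 0) = 8.125, max(0.25, 0) = 0.25, max(-5.42, 0) = 0
Node uu (S = 31.25): V_uu = e^(−0.06)·[0.4624·19.0625 + 0.5376·8.1250] = 12.4147
Node ud (S = 22.5): V_ud = e^(−0.06)·[0.4624·8.1250 + 0.5376·0.2500] = 3.6647
Node dd (S = 16.2): V_dd = e^(−0.06)·[0.4624·0.2500 + 0.5376·0.0000] = 0.1089
Node u (S = 25): V_u = e^(−0.06)·[0.4624·12.4147 + 0.5376·3.6647] = 7.2616
Node d (S = 18): V_d = e^(−0.06)·[0.4624·3.6647 + 0.5376·0.1089] = 1.6510
Node 0 (S = 20): V_0 = e^(−0.06)·[0.4624·7.2616 + 0.5376·1.6510] = 3.9980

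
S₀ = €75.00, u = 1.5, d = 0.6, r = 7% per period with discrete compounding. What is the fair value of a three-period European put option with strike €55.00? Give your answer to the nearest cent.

Risk-neutral probability p = (1 + 0.07 − 0.6)/(1.5 − 0.6) = 0.4700/0.9000 = 0.5222
Terminal stock prices: S_uuu = 253.1, S_uud = 101.2, S_udd = 40.5, S_ddd = 16.2
Terminal payoffs (K − S): max(-198.1, 0) = 0, max(-46.25, 0) = 0, max(14.5, 0) = 14.5, max(38.8, 0) = 38.8
Node uu (S = 168.8): V_uu = 1/1.07·[0.5222·0.0000 + 0.4778·0.0000] = 0.0000
Node ud (S = 67.5): V_ud = 1/1.07·[0.5222·0.0000 + 0.4778·14.5000] = 6.4746
Node dd (S = 27): V_dd = 1/1.07·[0.5222·14.5000 + 0.4778·38.8000] = 24.4019
Node u (S = 112.5): V_u = 1/1.07·[0.5222·0.0000 + 0.4778·6.4746] = 2.8910
Node d (S = 45): V_d = 1/1.07·[0.5222·6.4746 + 0.4778·24.4019] = 14.0559
Node 0 (S = 75): V_0 = 1/1.07·[0.5222·2.8910 + 0.4778·14.0559] = 7.6873

€7.69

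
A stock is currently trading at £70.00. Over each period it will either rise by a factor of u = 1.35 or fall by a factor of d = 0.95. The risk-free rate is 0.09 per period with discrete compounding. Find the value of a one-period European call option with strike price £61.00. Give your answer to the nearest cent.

Risk-neutral probability p = (1 + 0.09 − 0.95)/(1.35 − 0.95) = 0.1400/0.4000 = 0.3500
Terminal stock prices: S_u = 94.5, S_d = 66.5
Terminal payoffs (S − K): max(33.5, 0) = 33.5, max(5.5, 0) = 5.5
Node 0 (S = 70): V_0 = 1/1.09·[0.3500·33.5000 + 0.6500·5.5000] = 14.0367

£14.04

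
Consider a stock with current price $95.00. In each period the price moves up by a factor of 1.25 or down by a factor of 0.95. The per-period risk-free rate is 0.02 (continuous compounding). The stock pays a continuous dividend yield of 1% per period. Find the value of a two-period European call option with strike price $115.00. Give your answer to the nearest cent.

$1.29

Per-period risk-free factor R = e^0.02 = 1.0202; dividend-adjusted growth = e^(0.02−0.01) = 1.0101.
Risk-neutral probability p = (1.0101 − 0.95)/(1.25 − 0.95) = 0.0601/0.3000 = 0.2002
Terminal stock prices: S_uu = 148.4, S_ud = 112.8, S_dd = 85.74
Terminal payoffs (S − K): max(33.44, 0) = 33.44, max(-2.188, 0) = 0, max(-29.26, 0) = 0
Node u (S = 118.8): V_u = e^(−0.02)·[0.2002·33.4375 + 0.7998·0.0000] = 6.5606
Node d (S = 90.25): V_d = e^(−0.02)·[0.2002·0.0000 + 0.7998·0.0000] = 0.0000
Node 0 (S = 95): V_0 = e^(−0.02)·[0.2002·6.5606 + 0.7998·0.0000] = 1.2872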